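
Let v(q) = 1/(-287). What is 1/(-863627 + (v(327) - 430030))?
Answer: -287/371279560 ≈ -7.7300e-7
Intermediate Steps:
v(q) = -1/287
1/(-863627 + (v(327) - 430030)) = 1/(-863627 + (-1/287 - 430030)) = 1/(-863627 - 123418611/287) = 1/(-371279560/287) = -287/371279560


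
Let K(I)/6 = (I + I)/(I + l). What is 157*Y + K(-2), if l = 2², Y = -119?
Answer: -18695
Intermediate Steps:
l = 4
K(I) = 12*I/(4 + I) (K(I) = 6*((I + I)/(I + 4)) = 6*((2*I)/(4 + I)) = 6*(2*I/(4 + I)) = 12*I/(4 + I))
157*Y + K(-2) = 157*(-119) + 12*(-2)/(4 - 2) = -18683 + 12*(-2)/2 = -18683 + 12*(-2)*(½) = -18683 - 12 = -18695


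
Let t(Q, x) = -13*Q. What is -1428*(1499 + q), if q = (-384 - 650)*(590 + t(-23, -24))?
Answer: 1310514156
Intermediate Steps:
q = -919226 (q = (-384 - 650)*(590 - 13*(-23)) = -1034*(590 + 299) = -1034*889 = -919226)
-1428*(1499 + q) = -1428*(1499 - 919226) = -1428*(-917727) = 1310514156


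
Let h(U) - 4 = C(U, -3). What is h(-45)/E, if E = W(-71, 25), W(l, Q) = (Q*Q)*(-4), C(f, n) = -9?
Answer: 1/500 ≈ 0.0020000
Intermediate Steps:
W(l, Q) = -4*Q² (W(l, Q) = Q²*(-4) = -4*Q²)
h(U) = -5 (h(U) = 4 - 9 = -5)
E = -2500 (E = -4*25² = -4*625 = -2500)
h(-45)/E = -5/(-2500) = -5*(-1/2500) = 1/500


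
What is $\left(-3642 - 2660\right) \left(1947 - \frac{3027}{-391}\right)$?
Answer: $- \frac{209419296}{17} \approx -1.2319 \cdot 10^{7}$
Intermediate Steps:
$\left(-3642 - 2660\right) \left(1947 - \frac{3027}{-391}\right) = - 6302 \left(1947 - - \frac{3027}{391}\right) = - 6302 \left(1947 + \frac{3027}{391}\right) = \left(-6302\right) \frac{764304}{391} = - \frac{209419296}{17}$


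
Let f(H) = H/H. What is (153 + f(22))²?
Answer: 23716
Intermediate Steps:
f(H) = 1
(153 + f(22))² = (153 + 1)² = 154² = 23716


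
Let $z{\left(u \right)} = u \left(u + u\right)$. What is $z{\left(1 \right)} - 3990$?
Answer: $-3988$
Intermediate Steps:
$z{\left(u \right)} = 2 u^{2}$ ($z{\left(u \right)} = u 2 u = 2 u^{2}$)
$z{\left(1 \right)} - 3990 = 2 \cdot 1^{2} - 3990 = 2 \cdot 1 - 3990 = 2 - 3990 = -3988$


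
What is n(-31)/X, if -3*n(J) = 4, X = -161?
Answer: 4/483 ≈ 0.0082816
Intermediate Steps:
n(J) = -4/3 (n(J) = -⅓*4 = -4/3)
n(-31)/X = -4/3/(-161) = -4/3*(-1/161) = 4/483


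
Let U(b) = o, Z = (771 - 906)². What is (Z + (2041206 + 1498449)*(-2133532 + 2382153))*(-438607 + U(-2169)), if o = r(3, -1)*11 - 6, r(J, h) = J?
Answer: -385964690681948400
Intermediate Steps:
Z = 18225 (Z = (-135)² = 18225)
o = 27 (o = 3*11 - 6 = 33 - 6 = 27)
U(b) = 27
(Z + (2041206 + 1498449)*(-2133532 + 2382153))*(-438607 + U(-2169)) = (18225 + (2041206 + 1498449)*(-2133532 + 2382153))*(-438607 + 27) = (18225 + 3539655*248621)*(-438580) = (18225 + 880032565755)*(-438580) = 880032583980*(-438580) = -385964690681948400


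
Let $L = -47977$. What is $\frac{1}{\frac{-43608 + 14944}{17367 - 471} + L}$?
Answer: $- \frac{2112}{101331007} \approx -2.0843 \cdot 10^{-5}$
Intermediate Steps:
$\frac{1}{\frac{-43608 + 14944}{17367 - 471} + L} = \frac{1}{\frac{-43608 + 14944}{17367 - 471} - 47977} = \frac{1}{- \frac{28664}{16896} - 47977} = \frac{1}{\left(-28664\right) \frac{1}{16896} - 47977} = \frac{1}{- \frac{3583}{2112} - 47977} = \frac{1}{- \frac{101331007}{2112}} = - \frac{2112}{101331007}$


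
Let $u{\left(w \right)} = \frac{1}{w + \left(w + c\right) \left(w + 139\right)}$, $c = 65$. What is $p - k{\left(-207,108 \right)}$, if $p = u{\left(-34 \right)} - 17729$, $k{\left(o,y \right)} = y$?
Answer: $- \frac{57452976}{3221} \approx -17837.0$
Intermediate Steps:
$u{\left(w \right)} = \frac{1}{w + \left(65 + w\right) \left(139 + w\right)}$ ($u{\left(w \right)} = \frac{1}{w + \left(w + 65\right) \left(w + 139\right)} = \frac{1}{w + \left(65 + w\right) \left(139 + w\right)}$)
$p = - \frac{57105108}{3221}$ ($p = \frac{1}{9035 + \left(-34\right)^{2} + 205 \left(-34\right)} - 17729 = \frac{1}{9035 + 1156 - 6970} - 17729 = \frac{1}{3221} - 17729 = - \frac{57105108}{3221} \approx -17729.0$)
$p - k{\left(-207,108 \right)} = - \frac{57105108}{3221} - 108 = - \frac{57452976}{3221}$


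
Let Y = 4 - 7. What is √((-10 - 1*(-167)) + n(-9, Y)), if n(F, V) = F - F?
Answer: √157 ≈ 12.530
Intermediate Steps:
Y = -3
n(F, V) = 0
√((-10 - 1*(-167)) + n(-9, Y)) = √((-10 - 1*(-167)) + 0) = √((-10 + 167) + 0) = √(157 + 0) = √157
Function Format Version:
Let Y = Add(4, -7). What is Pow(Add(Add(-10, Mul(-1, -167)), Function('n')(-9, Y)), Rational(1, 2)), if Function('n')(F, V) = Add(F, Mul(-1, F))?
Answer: Pow(157, Rational(1, 2)) ≈ 12.530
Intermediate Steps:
Y = -3
Function('n')(F, V) = 0
Pow(Add(Add(-10, Mul(-1, -167)), Function('n')(-9, Y)), Rational(1, 2)) = Pow(Add(Add(-10, Mul(-1, -167)), 0), Rational(1, 2)) = Pow(Add(Add(-10, 167), 0), Rational(1, 2)) = Pow(Add(157, 0), Rational(1, 2)) = Pow(157, Rational(1, 2))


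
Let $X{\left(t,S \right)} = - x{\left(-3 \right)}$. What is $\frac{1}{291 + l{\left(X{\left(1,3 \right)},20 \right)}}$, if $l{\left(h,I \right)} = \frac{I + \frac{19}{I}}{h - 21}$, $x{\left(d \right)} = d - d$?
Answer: $\frac{420}{121801} \approx 0.0034482$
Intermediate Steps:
$x{\left(d \right)} = 0$
$X{\left(t,S \right)} = 0$ ($X{\left(t,S \right)} = \left(-1\right) 0 = 0$)
$l{\left(h,I \right)} = \frac{I + \frac{19}{I}}{-21 + h}$
$\frac{1}{291 + l{\left(X{\left(1,3 \right)},20 \right)}} = \frac{1}{291 + \frac{19 + 20^{2}}{20 \left(-21 + 0\right)}} = \frac{1}{291 + \frac{19 + 400}{20 \left(-21\right)}} = \frac{1}{291 + \frac{1}{20} \left(- \frac{1}{21}\right) 419} = \frac{1}{291 - \frac{419}{420}} = \frac{1}{\frac{121801}{420}} = \frac{420}{121801}$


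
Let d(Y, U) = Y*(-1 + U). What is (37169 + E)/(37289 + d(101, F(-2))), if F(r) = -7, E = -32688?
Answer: 4481/36481 ≈ 0.12283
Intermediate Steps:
(37169 + E)/(37289 + d(101, F(-2))) = (37169 - 32688)/(37289 + 101*(-1 - 7)) = 4481/(37289 + 101*(-8)) = 4481/(37289 - 808) = 4481/36481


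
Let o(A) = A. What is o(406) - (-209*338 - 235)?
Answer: 71283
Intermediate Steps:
o(406) - (-209*338 - 235) = 406 - (-209*338 - 235) = 406 - (-70642 - 235) = 406 - 1*(-70877) = 406 + 70877 = 71283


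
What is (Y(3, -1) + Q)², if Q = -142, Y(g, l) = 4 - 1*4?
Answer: 20164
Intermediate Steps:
Y(g, l) = 0 (Y(g, l) = 4 - 4 = 0)
(Y(3, -1) + Q)² = (0 - 142)² = (-142)² = 20164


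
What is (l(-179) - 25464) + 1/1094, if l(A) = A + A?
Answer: -28249267/1094 ≈ -25822.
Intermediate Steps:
l(A) = 2*A
(l(-179) - 25464) + 1/1094 = (2*(-179) - 25464) + 1/1094 = (-358 - 25464) + 1/1094 = -25822 + 1/1094 = -28249267/1094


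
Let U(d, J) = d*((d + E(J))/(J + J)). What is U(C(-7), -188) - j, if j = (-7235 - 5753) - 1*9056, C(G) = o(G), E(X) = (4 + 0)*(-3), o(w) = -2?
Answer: 2072129/94 ≈ 22044.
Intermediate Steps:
E(X) = -12 (E(X) = 4*(-3) = -12)
C(G) = -2
U(d, J) = d*(-12 + d)/(2*J) (U(d, J) = d*((d - 12)/(J + J)) = d*((-12 + d)/((2*J))) = d*((-12 + d)*(1/(2*J))) = d*((-12 + d)/(2*J)) = d*(-12 + d)/(2*J))
j = -22044 (j = -12988 - 9056 = -22044)
U(C(-7), -188) - j = (1/2)*(-2)*(-12 - 2)/(-188) - 1*(-22044) = (1/2)*(-2)*(-1/188)*(-14) + 22044 = -7/94 + 22044 = 2072129/94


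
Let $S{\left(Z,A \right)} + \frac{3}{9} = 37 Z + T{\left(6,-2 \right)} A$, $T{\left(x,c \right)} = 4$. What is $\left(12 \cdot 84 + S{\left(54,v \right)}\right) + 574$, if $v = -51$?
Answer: $\frac{10127}{3} \approx 3375.7$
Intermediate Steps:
$S{\left(Z,A \right)} = - \frac{1}{3} + 4 A + 37 Z$ ($S{\left(Z,A \right)} = - \frac{1}{3} + \left(37 Z + 4 A\right) = - \frac{1}{3} + \left(4 A + 37 Z\right) = - \frac{1}{3} + 4 A + 37 Z$)
$\left(12 \cdot 84 + S{\left(54,v \right)}\right) + 574 = \left(12 \cdot 84 + \left(- \frac{1}{3} + 4 \left(-51\right) + 37 \cdot 54\right)\right) + 574 = \left(1008 - - \frac{5381}{3}\right) + 574 = \left(1008 + \frac{5381}{3}\right) + 574 = \frac{8405}{3} + 574 = \frac{10127}{3}$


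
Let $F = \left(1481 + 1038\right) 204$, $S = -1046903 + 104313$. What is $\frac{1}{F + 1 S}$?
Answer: $- \frac{1}{428714} \approx -2.3326 \cdot 10^{-6}$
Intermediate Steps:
$S = -942590$
$F = 513876$ ($F = 2519 \cdot 204 = 513876$)
$\frac{1}{F + 1 S} = \frac{1}{513876 + 1 \left(-942590\right)} = \frac{1}{513876 - 942590} = \frac{1}{-428714} = - \frac{1}{428714}$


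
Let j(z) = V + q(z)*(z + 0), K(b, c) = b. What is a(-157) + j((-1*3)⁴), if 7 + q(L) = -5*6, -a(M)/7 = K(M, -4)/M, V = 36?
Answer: -2968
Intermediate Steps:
a(M) = -7 (a(M) = -7*M/M = -7*1 = -7)
q(L) = -37 (q(L) = -7 - 5*6 = -7 - 30 = -37)
j(z) = 36 - 37*z (j(z) = 36 - 37*(z + 0) = 36 - 37*z)
a(-157) + j((-1*3)⁴) = -7 + (36 - 37*(-1*3)⁴) = -7 + (36 - 37*(-3)⁴) = -7 + (36 - 37*81) = -7 + (36 - 2997) = -7 - 2961 = -2968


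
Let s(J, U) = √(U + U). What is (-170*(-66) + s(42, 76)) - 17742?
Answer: -6522 + 2*√38 ≈ -6509.7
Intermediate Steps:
s(J, U) = √2*√U (s(J, U) = √(2*U) = √2*√U)
(-170*(-66) + s(42, 76)) - 17742 = (-170*(-66) + √2*√76) - 17742 = (11220 + √2*(2*√19)) - 17742 = (11220 + 2*√38) - 17742 = -6522 + 2*√38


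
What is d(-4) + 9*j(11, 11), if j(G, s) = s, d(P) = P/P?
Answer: 100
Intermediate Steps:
d(P) = 1
d(-4) + 9*j(11, 11) = 1 + 9*11 = 1 + 99 = 100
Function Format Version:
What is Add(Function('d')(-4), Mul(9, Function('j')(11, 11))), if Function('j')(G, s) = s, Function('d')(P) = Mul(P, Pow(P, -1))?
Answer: 100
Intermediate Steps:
Function('d')(P) = 1
Add(Function('d')(-4), Mul(9, Function('j')(11, 11))) = Add(1, Mul(9, 11)) = Add(1, 99) = 100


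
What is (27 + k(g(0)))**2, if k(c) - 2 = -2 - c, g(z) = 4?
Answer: 529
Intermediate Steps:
k(c) = -c (k(c) = 2 + (-2 - c) = -c)
(27 + k(g(0)))**2 = (27 - 1*4)**2 = (27 - 4)**2 = 23**2 = 529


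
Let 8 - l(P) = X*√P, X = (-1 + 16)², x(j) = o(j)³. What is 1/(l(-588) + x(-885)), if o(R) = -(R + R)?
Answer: 198044036/1098200325465803413 + 225*I*√3/2196400650931606826 ≈ 1.8034e-10 + 1.7743e-16*I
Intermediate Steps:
o(R) = -2*R
x(j) = -8*j³ (x(j) = (-2*j)³ = -8*j³)
X = 225 (X = 15² = 225)
l(P) = 8 - 225*√P
1/(l(-588) + x(-885)) = 1/((8 - 3150*I*√3) - 8*(-885)³) = 1/((8 - 3150*I*√3) - 8*(-693154125)) = 1/((8 - 3150*I*√3) + 5545233000) = 1/(5545233008 - 3150*I*√3)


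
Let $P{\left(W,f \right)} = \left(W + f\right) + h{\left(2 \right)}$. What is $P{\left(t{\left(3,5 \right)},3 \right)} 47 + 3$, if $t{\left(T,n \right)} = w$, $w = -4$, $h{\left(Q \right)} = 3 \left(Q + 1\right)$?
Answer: $379$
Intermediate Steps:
$h{\left(Q \right)} = 3 + 3 Q$ ($h{\left(Q \right)} = 3 \left(1 + Q\right) = 3 + 3 Q$)
$t{\left(T,n \right)} = -4$
$P{\left(W,f \right)} = 9 + W + f$ ($P{\left(W,f \right)} = \left(W + f\right) + \left(3 + 3 \cdot 2\right) = \left(W + f\right) + \left(3 + 6\right) = \left(W + f\right) + 9 = 9 + W + f$)
$P{\left(t{\left(3,5 \right)},3 \right)} 47 + 3 = \left(9 - 4 + 3\right) 47 + 3 = 8 \cdot 47 + 3 = 376 + 3 = 379$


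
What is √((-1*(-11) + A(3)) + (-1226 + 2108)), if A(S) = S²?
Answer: √902 ≈ 30.033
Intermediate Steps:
√((-1*(-11) + A(3)) + (-1226 + 2108)) = √((-1*(-11) + 3²) + (-1226 + 2108)) = √((11 + 9) + 882) = √(20 + 882) = √902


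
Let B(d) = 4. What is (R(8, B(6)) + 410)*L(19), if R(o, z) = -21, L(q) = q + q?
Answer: 14782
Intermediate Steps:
L(q) = 2*q
(R(8, B(6)) + 410)*L(19) = (-21 + 410)*(2*19) = 389*38 = 14782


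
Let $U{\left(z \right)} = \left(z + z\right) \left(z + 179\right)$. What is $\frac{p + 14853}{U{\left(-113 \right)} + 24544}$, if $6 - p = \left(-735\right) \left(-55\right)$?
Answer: $- \frac{12783}{4814} \approx -2.6554$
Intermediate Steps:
$U{\left(z \right)} = 2 z \left(179 + z\right)$
$p = -40419$ ($p = 6 - \left(-735\right) \left(-55\right) = 6 - 40425 = -40419$)
$\frac{p + 14853}{U{\left(-113 \right)} + 24544} = \frac{-40419 + 14853}{2 \left(-113\right) \left(179 - 113\right) + 24544} = - \frac{25566}{2 \left(-113\right) 66 + 24544} = - \frac{25566}{-14916 + 24544} = - \frac{25566}{9628} = \left(-25566\right) \frac{1}{9628} = - \frac{12783}{4814}$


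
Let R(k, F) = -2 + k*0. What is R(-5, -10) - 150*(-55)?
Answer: 8248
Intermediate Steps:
R(k, F) = -2 (R(k, F) = -2 + 0 = -2)
R(-5, -10) - 150*(-55) = -2 - 150*(-55) = -2 + 8250 = 8248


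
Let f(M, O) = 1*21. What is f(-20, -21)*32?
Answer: 672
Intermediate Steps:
f(M, O) = 21
f(-20, -21)*32 = 21*32 = 672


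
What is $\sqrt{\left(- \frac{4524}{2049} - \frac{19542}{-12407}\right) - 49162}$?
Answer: $\frac{2 i \sqrt{882571935273023663}}{8473981} \approx 221.73 i$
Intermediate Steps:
$\sqrt{\left(- \frac{4524}{2049} - \frac{19542}{-12407}\right) - 49162} = \sqrt{\left(\left(-4524\right) \frac{1}{2049} - - \frac{19542}{12407}\right) - 49162} = \sqrt{\left(- \frac{1508}{683} + \frac{19542}{12407}\right) - 49162} = \sqrt{- \frac{5362570}{8473981} - 49162} = \sqrt{- \frac{416603216492}{8473981}} = \frac{2 i \sqrt{882571935273023663}}{8473981}$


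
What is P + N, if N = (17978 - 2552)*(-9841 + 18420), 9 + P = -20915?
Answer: 132318730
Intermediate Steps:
P = -20924 (P = -9 - 20915 = -20924)
N = 132339654 (N = 15426*8579 = 132339654)
P + N = -20924 + 132339654 = 132318730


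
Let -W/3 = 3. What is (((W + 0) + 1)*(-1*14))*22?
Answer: 2464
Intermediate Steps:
W = -9 (W = -3*3 = -9)
(((W + 0) + 1)*(-1*14))*22 = (((-9 + 0) + 1)*(-1*14))*22 = ((-9 + 1)*(-14))*22 = -8*(-14)*22 = 112*22 = 2464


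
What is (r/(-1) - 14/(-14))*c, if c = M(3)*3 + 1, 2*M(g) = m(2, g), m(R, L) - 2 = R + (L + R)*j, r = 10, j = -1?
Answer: 9/2 ≈ 4.5000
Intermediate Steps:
m(R, L) = 2 - L (m(R, L) = 2 + (R + (L + R)*(-1)) = 2 + (R + (-L - R)) = 2 - L)
M(g) = 1 - g/2 (M(g) = (2 - g)/2 = 1 - g/2)
c = -½ (c = (1 - ½*3)*3 + 1 = (1 - 3/2)*3 + 1 = -½*3 + 1 = -3/2 + 1 = -½ ≈ -0.50000)
(r/(-1) - 14/(-14))*c = (10/(-1) - 14/(-14))*(-½) = (10*(-1) - 14*(-1/14))*(-½) = (-10 + 1)*(-½) = -9*(-½) = 9/2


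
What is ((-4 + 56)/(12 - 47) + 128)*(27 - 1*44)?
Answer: -75276/35 ≈ -2150.7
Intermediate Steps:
((-4 + 56)/(12 - 47) + 128)*(27 - 1*44) = (52/(-35) + 128)*(27 - 44) = (52*(-1/35) + 128)*(-17) = (-52/35 + 128)*(-17) = (4428/35)*(-17) = -75276/35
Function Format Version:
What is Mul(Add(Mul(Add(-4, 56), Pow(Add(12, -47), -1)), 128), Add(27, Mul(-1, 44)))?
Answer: Rational(-75276, 35) ≈ -2150.7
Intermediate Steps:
Mul(Add(Mul(Add(-4, 56), Pow(Add(12, -47), -1)), 128), Add(27, Mul(-1, 44))) = Mul(Add(Mul(52, Pow(-35, -1)), 128), Add(27, -44)) = Mul(Add(Mul(52, Rational(-1, 35)), 128), -17) = Mul(Add(Rational(-52, 35), 128), -17) = Mul(Rational(4428, 35), -17) = Rational(-75276, 35)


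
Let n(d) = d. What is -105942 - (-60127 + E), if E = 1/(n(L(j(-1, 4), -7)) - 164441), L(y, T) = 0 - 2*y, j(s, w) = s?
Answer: -7533772784/164439 ≈ -45815.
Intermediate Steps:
L(y, T) = -2*y
E = -1/164439 (E = 1/(-2*(-1) - 164441) = 1/(2 - 164441) = 1/(-164439) = -1/164439 ≈ -6.0813e-6)
-105942 - (-60127 + E) = -105942 - (-60127 - 1/164439) = -105942 - 1*(-9887223754/164439) = -105942 + 9887223754/164439 = -7533772784/164439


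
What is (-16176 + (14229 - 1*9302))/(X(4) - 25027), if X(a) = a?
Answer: 11249/25023 ≈ 0.44955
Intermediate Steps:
(-16176 + (14229 - 1*9302))/(X(4) - 25027) = (-16176 + (14229 - 1*9302))/(4 - 25027) = (-16176 + (14229 - 9302))/(-25023) = (-16176 + 4927)*(-1/25023) = -11249*(-1/25023) = 11249/25023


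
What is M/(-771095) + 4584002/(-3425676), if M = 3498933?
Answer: -7760455912949/1320760817610 ≈ -5.8757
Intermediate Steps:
M/(-771095) + 4584002/(-3425676) = 3498933/(-771095) + 4584002/(-3425676) = 3498933*(-1/771095) + 4584002*(-1/3425676) = -3498933/771095 - 2292001/1712838 = -7760455912949/1320760817610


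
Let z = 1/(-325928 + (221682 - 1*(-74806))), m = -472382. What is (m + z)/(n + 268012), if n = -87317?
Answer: -13906926081/5319660800 ≈ -2.6143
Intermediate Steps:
z = -1/29440 (z = 1/(-325928 + (221682 + 74806)) = 1/(-325928 + 296488) = 1/(-29440) = -1/29440 ≈ -3.3967e-5)
(m + z)/(n + 268012) = (-472382 - 1/29440)/(-87317 + 268012) = -13906926081/29440/180695 = -13906926081/29440*1/180695 = -13906926081/5319660800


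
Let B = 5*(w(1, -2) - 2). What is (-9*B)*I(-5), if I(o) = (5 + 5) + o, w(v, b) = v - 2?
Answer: 675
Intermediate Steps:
w(v, b) = -2 + v
B = -15 (B = 5*((-2 + 1) - 2) = 5*(-1 - 2) = 5*(-3) = -15)
I(o) = 10 + o
(-9*B)*I(-5) = (-9*(-15))*(10 - 5) = 135*5 = 675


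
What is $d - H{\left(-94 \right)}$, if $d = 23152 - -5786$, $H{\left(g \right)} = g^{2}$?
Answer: $20102$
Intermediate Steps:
$d = 28938$ ($d = 23152 + 5786 = 28938$)
$d - H{\left(-94 \right)} = 28938 - \left(-94\right)^{2} = 28938 - 8836 = 20102$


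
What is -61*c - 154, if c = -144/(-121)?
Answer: -27418/121 ≈ -226.59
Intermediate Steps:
c = 144/121 (c = -144*(-1/121) = 144/121 ≈ 1.1901)
-61*c - 154 = -61*144/121 - 154 = -8784/121 - 154 = -27418/121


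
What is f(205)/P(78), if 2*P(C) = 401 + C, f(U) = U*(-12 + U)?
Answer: 79130/479 ≈ 165.20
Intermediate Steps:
P(C) = 401/2 + C/2 (P(C) = (401 + C)/2 = 401/2 + C/2)
f(205)/P(78) = (205*(-12 + 205))/(401/2 + (1/2)*78) = (205*193)/(401/2 + 39) = 39565/(479/2) = 39565*(2/479) = 79130/479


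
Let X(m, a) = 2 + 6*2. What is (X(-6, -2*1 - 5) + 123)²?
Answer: 18769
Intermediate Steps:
X(m, a) = 14 (X(m, a) = 2 + 12 = 14)
(X(-6, -2*1 - 5) + 123)² = (14 + 123)² = 137² = 18769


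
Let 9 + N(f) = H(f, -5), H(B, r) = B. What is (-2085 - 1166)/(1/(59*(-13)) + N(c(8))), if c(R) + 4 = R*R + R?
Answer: -2493517/45252 ≈ -55.103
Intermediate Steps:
c(R) = -4 + R + R² (c(R) = -4 + (R*R + R) = -4 + (R² + R) = -4 + (R + R²) = -4 + R + R²)
N(f) = -9 + f
(-2085 - 1166)/(1/(59*(-13)) + N(c(8))) = (-2085 - 1166)/(1/(59*(-13)) + (-9 + (-4 + 8 + 8²))) = -3251/(1/(-767) + (-9 + (-4 + 8 + 64))) = -3251/(-1/767 + (-9 + 68)) = -3251/(-1/767 + 59) = -3251/45252/767 = -3251*767/45252 = -2493517/45252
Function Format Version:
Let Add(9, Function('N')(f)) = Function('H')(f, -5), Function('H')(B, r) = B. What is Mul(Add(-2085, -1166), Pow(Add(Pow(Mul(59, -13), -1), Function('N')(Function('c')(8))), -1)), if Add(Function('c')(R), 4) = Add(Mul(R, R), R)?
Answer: Rational(-2493517, 45252) ≈ -55.103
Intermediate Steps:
Function('c')(R) = Add(-4, R, Pow(R, 2)) (Function('c')(R) = Add(-4, Add(Mul(R, R), R)) = Add(-4, Add(Pow(R, 2), R)) = Add(-4, Add(R, Pow(R, 2))) = Add(-4, R, Pow(R, 2)))
Function('N')(f) = Add(-9, f)
Mul(Add(-2085, -1166), Pow(Add(Pow(Mul(59, -13), -1), Function('N')(Function('c')(8))), -1)) = Mul(Add(-2085, -1166), Pow(Add(Pow(Mul(59, -13), -1), Add(-9, Add(-4, 8, Pow(8, 2)))), -1)) = Mul(-3251, Pow(Add(Pow(-767, -1), Add(-9, Add(-4, 8, 64))), -1)) = Mul(-3251, Pow(Add(Rational(-1, 767), Add(-9, 68)), -1)) = Mul(-3251, Pow(Add(Rational(-1, 767), 59), -1)) = Mul(-3251, Pow(Rational(45252, 767), -1)) = Mul(-3251, Rational(767, 45252)) = Rational(-2493517, 45252)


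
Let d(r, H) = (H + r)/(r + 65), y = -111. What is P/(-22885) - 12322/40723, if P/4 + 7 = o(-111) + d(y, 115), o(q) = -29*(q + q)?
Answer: -30579264922/21434754665 ≈ -1.4266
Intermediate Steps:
d(r, H) = (H + r)/(65 + r)
o(q) = -58*q
P = 591644/23 (P = -28 + 4*(-58*(-111) + (115 - 111)/(65 - 111)) = -28 + 4*(6438 + 4/(-46)) = -28 + 4*(6438 - 1/46*4) = -28 + 4*(6438 - 2/23) = -28 + 4*(148072/23) = -28 + 592288/23 = 591644/23 ≈ 25724.)
P/(-22885) - 12322/40723 = (591644/23)/(-22885) - 12322/40723 = (591644/23)*(-1/22885) - 12322*1/40723 = -591644/526355 - 12322/40723 = -30579264922/21434754665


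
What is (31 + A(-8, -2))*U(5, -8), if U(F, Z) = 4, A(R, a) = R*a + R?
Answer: 156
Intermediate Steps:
A(R, a) = R + R*a
(31 + A(-8, -2))*U(5, -8) = (31 - 8*(1 - 2))*4 = (31 - 8*(-1))*4 = (31 + 8)*4 = 39*4 = 156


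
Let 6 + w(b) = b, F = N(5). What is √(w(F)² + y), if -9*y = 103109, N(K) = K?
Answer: 10*I*√1031/3 ≈ 107.03*I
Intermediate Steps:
F = 5
y = -103109/9 (y = -⅑*103109 = -103109/9 ≈ -11457.)
w(b) = -6 + b
√(w(F)² + y) = √((-6 + 5)² - 103109/9) = √((-1)² - 103109/9) = √(1 - 103109/9) = √(-103100/9) = 10*I*√1031/3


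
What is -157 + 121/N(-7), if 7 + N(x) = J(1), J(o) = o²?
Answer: -1063/6 ≈ -177.17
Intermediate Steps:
N(x) = -6 (N(x) = -7 + 1² = -7 + 1 = -6)
-157 + 121/N(-7) = -157 + 121/(-6) = -157 - ⅙*121 = -157 - 121/6 = -1063/6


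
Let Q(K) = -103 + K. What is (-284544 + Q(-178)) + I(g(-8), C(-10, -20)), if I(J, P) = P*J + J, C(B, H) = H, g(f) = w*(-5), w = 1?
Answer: -284730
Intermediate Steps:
g(f) = -5 (g(f) = 1*(-5) = -5)
I(J, P) = J + J*P (I(J, P) = J*P + J = J + J*P)
(-284544 + Q(-178)) + I(g(-8), C(-10, -20)) = (-284544 + (-103 - 178)) - 5*(1 - 20) = (-284544 - 281) - 5*(-19) = -284825 + 95 = -284730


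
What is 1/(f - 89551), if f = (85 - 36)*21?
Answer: -1/88522 ≈ -1.1297e-5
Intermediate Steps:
f = 1029 (f = 49*21 = 1029)
1/(f - 89551) = 1/(1029 - 89551) = 1/(-88522) = -1/88522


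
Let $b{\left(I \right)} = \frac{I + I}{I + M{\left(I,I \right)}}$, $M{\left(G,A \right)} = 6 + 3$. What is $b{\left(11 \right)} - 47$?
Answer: $- \frac{459}{10} \approx -45.9$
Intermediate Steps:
$M{\left(G,A \right)} = 9$
$b{\left(I \right)} = \frac{2 I}{9 + I}$ ($b{\left(I \right)} = \frac{I + I}{I + 9} = \frac{2 I}{9 + I}$)
$b{\left(11 \right)} - 47 = 2 \cdot 11 \frac{1}{9 + 11} - 47 = 2 \cdot 11 \cdot \frac{1}{20} - 47 = \frac{11}{10} - 47 = - \frac{459}{10}$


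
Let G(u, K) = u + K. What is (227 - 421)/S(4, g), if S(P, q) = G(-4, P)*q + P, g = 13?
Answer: -97/2 ≈ -48.500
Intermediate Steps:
G(u, K) = K + u
S(P, q) = P + q*(-4 + P) (S(P, q) = (P - 4)*q + P = (-4 + P)*q + P = q*(-4 + P) + P = P + q*(-4 + P))
(227 - 421)/S(4, g) = (227 - 421)/(4 + 13*(-4 + 4)) = -194/(4 + 13*0) = -194/(4 + 0) = -194/4 = -194*¼ = -97/2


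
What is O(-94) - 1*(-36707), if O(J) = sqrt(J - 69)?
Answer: 36707 + I*sqrt(163) ≈ 36707.0 + 12.767*I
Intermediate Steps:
O(J) = sqrt(-69 + J)
O(-94) - 1*(-36707) = sqrt(-69 - 94) - 1*(-36707) = sqrt(-163) + 36707 = I*sqrt(163) + 36707 = 36707 + I*sqrt(163)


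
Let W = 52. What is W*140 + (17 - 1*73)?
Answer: 7224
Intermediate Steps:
W*140 + (17 - 1*73) = 52*140 + (17 - 1*73) = 7280 + (17 - 73) = 7280 - 56 = 7224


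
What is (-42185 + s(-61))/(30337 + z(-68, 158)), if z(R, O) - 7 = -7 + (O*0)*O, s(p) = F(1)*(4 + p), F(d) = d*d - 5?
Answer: -41957/30337 ≈ -1.3830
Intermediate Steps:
F(d) = -5 + d² (F(d) = d² - 5 = -5 + d²)
s(p) = -16 - 4*p (s(p) = (-5 + 1²)*(4 + p) = (-5 + 1)*(4 + p) = -4*(4 + p) = -16 - 4*p)
z(R, O) = 0 (z(R, O) = 7 + (-7 + (O*0)*O) = 7 + (-7 + 0*O) = 7 + (-7 + 0) = 7 - 7 = 0)
(-42185 + s(-61))/(30337 + z(-68, 158)) = (-42185 + (-16 - 4*(-61)))/(30337 + 0) = (-42185 + (-16 + 244))/30337 = (-42185 + 228)*(1/30337) = -41957*1/30337 = -41957/30337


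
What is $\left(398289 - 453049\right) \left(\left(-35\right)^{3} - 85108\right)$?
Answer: $7008349080$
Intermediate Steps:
$\left(398289 - 453049\right) \left(\left(-35\right)^{3} - 85108\right) = - 54760 \left(-42875 - 85108\right) = \left(-54760\right) \left(-127983\right) = 7008349080$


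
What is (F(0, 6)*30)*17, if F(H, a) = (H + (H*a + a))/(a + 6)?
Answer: 255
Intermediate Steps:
F(H, a) = (H + a + H*a)/(6 + a) (F(H, a) = (H + (a + H*a))/(6 + a) = (H + a + H*a)/(6 + a))
(F(0, 6)*30)*17 = (((0 + 6 + 0*6)/(6 + 6))*30)*17 = (((0 + 6 + 0)/12)*30)*17 = (((1/12)*6)*30)*17 = ((½)*30)*17 = 15*17 = 255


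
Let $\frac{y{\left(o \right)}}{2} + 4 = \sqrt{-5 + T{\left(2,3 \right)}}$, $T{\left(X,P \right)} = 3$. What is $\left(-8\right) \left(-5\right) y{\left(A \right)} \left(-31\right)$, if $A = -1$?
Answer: $9920 - 2480 i \sqrt{2} \approx 9920.0 - 3507.3 i$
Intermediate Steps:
$y{\left(o \right)} = -8 + 2 i \sqrt{2}$ ($y{\left(o \right)} = -8 + 2 \sqrt{-5 + 3} = -8 + 2 \sqrt{-2} = -8 + 2 i \sqrt{2}$)
$\left(-8\right) \left(-5\right) y{\left(A \right)} \left(-31\right) = \left(-8\right) \left(-5\right) \left(-8 + 2 i \sqrt{2}\right) \left(-31\right) = 40 \left(-8 + 2 i \sqrt{2}\right) \left(-31\right) = \left(-320 + 80 i \sqrt{2}\right) \left(-31\right) = 9920 - 2480 i \sqrt{2}$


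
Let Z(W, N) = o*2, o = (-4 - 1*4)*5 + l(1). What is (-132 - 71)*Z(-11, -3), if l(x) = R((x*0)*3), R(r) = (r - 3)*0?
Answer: 16240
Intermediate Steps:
R(r) = 0 (R(r) = (-3 + r)*0 = 0)
l(x) = 0
o = -40 (o = (-4 - 1*4)*5 + 0 = (-4 - 4)*5 + 0 = -8*5 + 0 = -40 + 0 = -40)
Z(W, N) = -80 (Z(W, N) = -40*2 = -80)
(-132 - 71)*Z(-11, -3) = (-132 - 71)*(-80) = -203*(-80) = 16240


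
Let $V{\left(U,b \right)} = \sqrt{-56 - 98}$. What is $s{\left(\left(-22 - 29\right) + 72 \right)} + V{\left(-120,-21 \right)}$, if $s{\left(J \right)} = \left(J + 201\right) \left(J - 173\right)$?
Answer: $-33744 + i \sqrt{154} \approx -33744.0 + 12.41 i$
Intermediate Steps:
$V{\left(U,b \right)} = i \sqrt{154}$ ($V{\left(U,b \right)} = \sqrt{-154} = i \sqrt{154}$)
$s{\left(J \right)} = \left(-173 + J\right) \left(201 + J\right)$ ($s{\left(J \right)} = \left(201 + J\right) \left(-173 + J\right) = \left(-173 + J\right) \left(201 + J\right)$)
$s{\left(\left(-22 - 29\right) + 72 \right)} + V{\left(-120,-21 \right)} = \left(-34773 + \left(\left(-22 - 29\right) + 72\right)^{2} + 28 \left(\left(-22 - 29\right) + 72\right)\right) + i \sqrt{154} = \left(-34773 + \left(-51 + 72\right)^{2} + 28 \left(-51 + 72\right)\right) + i \sqrt{154} = \left(-34773 + 21^{2} + 28 \cdot 21\right) + i \sqrt{154} = \left(-34773 + 441 + 588\right) + i \sqrt{154} = -33744 + i \sqrt{154}$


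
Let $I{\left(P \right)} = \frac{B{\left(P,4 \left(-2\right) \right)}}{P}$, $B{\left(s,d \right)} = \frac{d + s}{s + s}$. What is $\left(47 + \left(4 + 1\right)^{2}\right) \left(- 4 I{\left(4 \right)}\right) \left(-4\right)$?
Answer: $-144$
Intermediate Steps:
$B{\left(s,d \right)} = \frac{d + s}{2 s}$
$I{\left(P \right)} = \frac{-8 + P}{2 P^{2}}$ ($I{\left(P \right)} = \frac{\frac{1}{2} \frac{1}{P} \left(4 \left(-2\right) + P\right)}{P} = \frac{\frac{1}{2} \frac{1}{P} \left(-8 + P\right)}{P} = \frac{-8 + P}{2 P^{2}}$)
$\left(47 + \left(4 + 1\right)^{2}\right) \left(- 4 I{\left(4 \right)}\right) \left(-4\right) = \left(47 + \left(4 + 1\right)^{2}\right) \left(- 4 \frac{-8 + 4}{2 \cdot 16}\right) \left(-4\right) = \left(47 + 5^{2}\right) \left(- 4 \cdot \frac{1}{2} \cdot \frac{1}{16} \left(-4\right)\right) \left(-4\right) = \left(47 + 25\right) \left(\left(-4\right) \left(- \frac{1}{8}\right)\right) \left(-4\right) = 72 \cdot \frac{1}{2} \left(-4\right) = 36 \left(-4\right) = -144$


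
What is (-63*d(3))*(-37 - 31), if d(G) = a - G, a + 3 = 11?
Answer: 21420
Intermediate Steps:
a = 8 (a = -3 + 11 = 8)
d(G) = 8 - G
(-63*d(3))*(-37 - 31) = (-63*(8 - 1*3))*(-37 - 31) = -63*(8 - 3)*(-68) = -63*5*(-68) = -315*(-68) = 21420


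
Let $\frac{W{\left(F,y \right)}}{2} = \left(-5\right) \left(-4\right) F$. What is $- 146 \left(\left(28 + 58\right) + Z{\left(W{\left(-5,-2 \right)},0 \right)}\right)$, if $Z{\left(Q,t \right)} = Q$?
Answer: $16644$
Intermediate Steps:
$W{\left(F,y \right)} = 40 F$ ($W{\left(F,y \right)} = 2 \left(-5\right) \left(-4\right) F = 2 \cdot 20 F = 40 F$)
$- 146 \left(\left(28 + 58\right) + Z{\left(W{\left(-5,-2 \right)},0 \right)}\right) = - 146 \left(\left(28 + 58\right) + 40 \left(-5\right)\right) = - 146 \left(86 - 200\right) = \left(-146\right) \left(-114\right) = 16644$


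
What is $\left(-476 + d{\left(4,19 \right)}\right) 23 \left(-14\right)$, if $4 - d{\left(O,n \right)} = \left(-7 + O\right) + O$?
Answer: $152306$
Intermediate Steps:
$d{\left(O,n \right)} = 11 - 2 O$ ($d{\left(O,n \right)} = 4 - \left(\left(-7 + O\right) + O\right) = 4 - \left(-7 + 2 O\right) = 11 - 2 O$)
$\left(-476 + d{\left(4,19 \right)}\right) 23 \left(-14\right) = \left(-476 + \left(11 - 8\right)\right) 23 \left(-14\right) = \left(-476 + \left(11 - 8\right)\right) \left(-322\right) = \left(-476 + 3\right) \left(-322\right) = \left(-473\right) \left(-322\right) = 152306$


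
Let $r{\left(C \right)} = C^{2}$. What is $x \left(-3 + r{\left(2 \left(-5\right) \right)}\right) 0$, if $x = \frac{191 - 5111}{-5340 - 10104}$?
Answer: $0$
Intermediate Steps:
$x = \frac{410}{1287}$ ($x = - \frac{4920}{-15444} = \left(-4920\right) \left(- \frac{1}{15444}\right) = \frac{410}{1287} \approx 0.31857$)
$x \left(-3 + r{\left(2 \left(-5\right) \right)}\right) 0 = \frac{410 \left(-3 + \left(2 \left(-5\right)\right)^{2}\right) 0}{1287} = \frac{410 \left(-3 + \left(-10\right)^{2}\right) 0}{1287} = \frac{410 \left(-3 + 100\right) 0}{1287} = \frac{410 \cdot 97 \cdot 0}{1287} = \frac{410}{1287} \cdot 0 = 0$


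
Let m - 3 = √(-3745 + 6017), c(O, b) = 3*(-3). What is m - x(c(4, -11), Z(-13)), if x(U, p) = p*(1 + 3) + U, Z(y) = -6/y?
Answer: 132/13 + 4*√142 ≈ 57.819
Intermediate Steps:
c(O, b) = -9
x(U, p) = U + 4*p (x(U, p) = p*4 + U = 4*p + U = U + 4*p)
m = 3 + 4*√142 (m = 3 + √(-3745 + 6017) = 3 + √2272 = 3 + 4*√142 ≈ 50.666)
m - x(c(4, -11), Z(-13)) = (3 + 4*√142) - (-9 + 4*(-6/(-13))) = (3 + 4*√142) - (-9 + 4*(-6*(-1/13))) = (3 + 4*√142) - (-9 + 4*(6/13)) = (3 + 4*√142) - (-9 + 24/13) = (3 + 4*√142) - 1*(-93/13) = (3 + 4*√142) + 93/13 = 132/13 + 4*√142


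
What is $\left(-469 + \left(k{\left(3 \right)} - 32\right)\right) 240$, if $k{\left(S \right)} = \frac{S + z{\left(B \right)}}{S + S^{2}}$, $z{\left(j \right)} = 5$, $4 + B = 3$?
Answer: $-120080$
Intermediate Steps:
$B = -1$ ($B = -4 + 3 = -1$)
$k{\left(S \right)} = \frac{5 + S}{S + S^{2}}$ ($k{\left(S \right)} = \frac{S + 5}{S + S^{2}} = \frac{5 + S}{S + S^{2}}$)
$\left(-469 + \left(k{\left(3 \right)} - 32\right)\right) 240 = \left(-469 - \left(32 - \frac{5 + 3}{3 \left(1 + 3\right)}\right)\right) 240 = \left(-469 - \left(32 - \frac{1}{3} \cdot \frac{1}{4} \cdot 8\right)\right) 240 = \left(-469 - \left(32 - \frac{2}{3}\right)\right) 240 = \left(-469 + \left(\frac{2}{3} - 32\right)\right) 240 = \left(-469 - \frac{94}{3}\right) 240 = \left(- \frac{1501}{3}\right) 240 = -120080$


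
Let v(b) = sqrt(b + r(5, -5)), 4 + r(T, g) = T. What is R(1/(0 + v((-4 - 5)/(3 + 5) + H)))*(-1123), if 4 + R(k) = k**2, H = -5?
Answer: 193156/41 ≈ 4711.1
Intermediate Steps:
r(T, g) = -4 + T
v(b) = sqrt(1 + b) (v(b) = sqrt(b + (-4 + 5)) = sqrt(b + 1) = sqrt(1 + b))
R(k) = -4 + k**2
R(1/(0 + v((-4 - 5)/(3 + 5) + H)))*(-1123) = (-4 + (1/(0 + sqrt(1 + ((-4 - 5)/(3 + 5) - 5))))**2)*(-1123) = (-4 + (1/(0 + sqrt(1 + (-9/8 - 5))))**2)*(-1123) = (-4 + (1/(0 + sqrt(1 - 49/8)))**2)*(-1123) = (-4 + (1/(0 + sqrt(-41/8)))**2)*(-1123) = (-4 + (1/(0 + I*sqrt(82)/4))**2)*(-1123) = (-4 + (1/(I*sqrt(82)/4))**2)*(-1123) = (-4 + (-2*I*sqrt(82)/41)**2)*(-1123) = (-4 - 8/41)*(-1123) = -172/41*(-1123) = 193156/41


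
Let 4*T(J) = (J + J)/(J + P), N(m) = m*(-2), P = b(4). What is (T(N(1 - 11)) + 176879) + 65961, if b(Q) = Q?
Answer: 2914085/12 ≈ 2.4284e+5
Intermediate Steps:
P = 4
N(m) = -2*m
T(J) = J/(2*(4 + J)) (T(J) = ((J + J)/(J + 4))/4 = ((2*J)/(4 + J))/4 = (2*J/(4 + J))/4 = J/(2*(4 + J)))
(T(N(1 - 11)) + 176879) + 65961 = ((-2*(1 - 11))/(2*(4 - 2*(1 - 11))) + 176879) + 65961 = ((-2*(-10))/(2*(4 - 2*(-10))) + 176879) + 65961 = ((1/2)*20/(4 + 20) + 176879) + 65961 = ((1/2)*20/24 + 176879) + 65961 = ((1/2)*20*(1/24) + 176879) + 65961 = (5/12 + 176879) + 65961 = 2122553/12 + 65961 = 2914085/12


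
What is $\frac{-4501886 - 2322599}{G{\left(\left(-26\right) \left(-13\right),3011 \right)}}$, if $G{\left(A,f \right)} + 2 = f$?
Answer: $- \frac{6824485}{3009} \approx -2268.0$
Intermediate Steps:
$G{\left(A,f \right)} = -2 + f$
$\frac{-4501886 - 2322599}{G{\left(\left(-26\right) \left(-13\right),3011 \right)}} = \frac{-4501886 - 2322599}{-2 + 3011} = \frac{-4501886 - 2322599}{3009} = \left(-6824485\right) \frac{1}{3009} = - \frac{6824485}{3009}$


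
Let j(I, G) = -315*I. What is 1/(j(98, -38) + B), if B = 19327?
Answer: -1/11543 ≈ -8.6633e-5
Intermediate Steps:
1/(j(98, -38) + B) = 1/(-315*98 + 19327) = 1/(-30870 + 19327) = 1/(-11543) = -1/11543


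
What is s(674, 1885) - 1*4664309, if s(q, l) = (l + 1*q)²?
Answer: 1884172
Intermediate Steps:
s(q, l) = (l + q)²
s(674, 1885) - 1*4664309 = (1885 + 674)² - 1*4664309 = 2559² - 4664309 = 6548481 - 4664309 = 1884172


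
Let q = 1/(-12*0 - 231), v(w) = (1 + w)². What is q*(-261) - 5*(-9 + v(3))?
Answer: -2608/77 ≈ -33.870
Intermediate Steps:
q = -1/231 (q = 1/(0 - 231) = 1/(-231) = -1/231 ≈ -0.0043290)
q*(-261) - 5*(-9 + v(3)) = -1/231*(-261) - 5*(-9 + (1 + 3)²) = 87/77 - 5*(-9 + 4²) = 87/77 - 5*(-9 + 16) = 87/77 - 5*7 = 87/77 - 35 = -2608/77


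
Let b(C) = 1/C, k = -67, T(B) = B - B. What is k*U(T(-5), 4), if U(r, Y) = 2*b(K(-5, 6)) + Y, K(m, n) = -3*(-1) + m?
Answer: -201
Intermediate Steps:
T(B) = 0
K(m, n) = 3 + m
U(r, Y) = -1 + Y (U(r, Y) = 2/(3 - 5) + Y = 2/(-2) + Y = 2*(-1/2) + Y = -1 + Y)
k*U(T(-5), 4) = -67*(-1 + 4) = -67*3 = -201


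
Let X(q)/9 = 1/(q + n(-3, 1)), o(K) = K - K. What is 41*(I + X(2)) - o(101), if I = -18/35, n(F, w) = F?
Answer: -13653/35 ≈ -390.09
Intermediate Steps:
I = -18/35 (I = -18*1/35 = -18/35 ≈ -0.51429)
o(K) = 0
X(q) = 9/(-3 + q) (X(q) = 9/(q - 3) = 9/(-3 + q))
41*(I + X(2)) - o(101) = 41*(-18/35 + 9/(-3 + 2)) - 1*0 = 41*(-18/35 + 9/(-1)) + 0 = 41*(-18/35 + 9*(-1)) + 0 = 41*(-18/35 - 9) + 0 = 41*(-333/35) + 0 = -13653/35 + 0 = -13653/35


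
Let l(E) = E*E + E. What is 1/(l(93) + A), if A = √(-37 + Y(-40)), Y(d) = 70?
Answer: 2914/25474177 - √33/76422531 ≈ 0.00011432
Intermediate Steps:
l(E) = E + E² (l(E) = E² + E = E + E²)
A = √33 (A = √(-37 + 70) = √33 ≈ 5.7446)
1/(l(93) + A) = 1/(93*(1 + 93) + √33) = 1/(93*94 + √33) = 1/(8742 + √33)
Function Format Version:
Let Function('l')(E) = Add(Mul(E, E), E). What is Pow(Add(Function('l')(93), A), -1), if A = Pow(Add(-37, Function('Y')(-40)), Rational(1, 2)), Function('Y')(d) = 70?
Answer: Add(Rational(2914, 25474177), Mul(Rational(-1, 76422531), Pow(33, Rational(1, 2)))) ≈ 0.00011432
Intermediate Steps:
Function('l')(E) = Add(E, Pow(E, 2)) (Function('l')(E) = Add(Pow(E, 2), E) = Add(E, Pow(E, 2)))
A = Pow(33, Rational(1, 2)) (A = Pow(Add(-37, 70), Rational(1, 2)) = Pow(33, Rational(1, 2)) ≈ 5.7446)
Pow(Add(Function('l')(93), A), -1) = Pow(Add(Mul(93, Add(1, 93)), Pow(33, Rational(1, 2))), -1) = Pow(Add(Mul(93, 94), Pow(33, Rational(1, 2))), -1) = Pow(Add(8742, Pow(33, Rational(1, 2))), -1)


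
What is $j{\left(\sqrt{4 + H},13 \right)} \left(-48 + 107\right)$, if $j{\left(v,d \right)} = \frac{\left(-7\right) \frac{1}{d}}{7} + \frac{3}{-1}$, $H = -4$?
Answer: $- \frac{2360}{13} \approx -181.54$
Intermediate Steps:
$j{\left(v,d \right)} = -3 - \frac{1}{d}$ ($j{\left(v,d \right)} = - \frac{7}{d} \frac{1}{7} + 3 \left(-1\right) = - \frac{1}{d} - 3 = -3 - \frac{1}{d}$)
$j{\left(\sqrt{4 + H},13 \right)} \left(-48 + 107\right) = \left(-3 - \frac{1}{13}\right) \left(-48 + 107\right) = \left(-3 - \frac{1}{13}\right) 59 = \left(- \frac{40}{13}\right) 59 = - \frac{2360}{13}$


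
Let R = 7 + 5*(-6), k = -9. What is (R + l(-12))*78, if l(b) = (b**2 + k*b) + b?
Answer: 16926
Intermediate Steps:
l(b) = b**2 - 8*b (l(b) = (b**2 - 9*b) + b = b**2 - 8*b)
R = -23 (R = 7 - 30 = -23)
(R + l(-12))*78 = (-23 - 12*(-8 - 12))*78 = (-23 - 12*(-20))*78 = (-23 + 240)*78 = 217*78 = 16926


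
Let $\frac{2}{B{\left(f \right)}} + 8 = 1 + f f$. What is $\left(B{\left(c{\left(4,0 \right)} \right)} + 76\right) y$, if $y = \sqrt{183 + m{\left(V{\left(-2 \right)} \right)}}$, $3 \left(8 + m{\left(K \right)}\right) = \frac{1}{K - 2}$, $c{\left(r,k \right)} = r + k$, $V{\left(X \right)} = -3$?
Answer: $\frac{5488 \sqrt{615}}{135} \approx 1008.1$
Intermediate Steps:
$c{\left(r,k \right)} = k + r$
$m{\left(K \right)} = -8 + \frac{1}{3 \left(-2 + K\right)}$ ($m{\left(K \right)} = -8 + \frac{1}{3 \left(K - 2\right)} = -8 + \frac{1}{3 \left(-2 + K\right)}$)
$B{\left(f \right)} = \frac{2}{-7 + f^{2}}$ ($B{\left(f \right)} = \frac{2}{-8 + \left(1 + f f\right)} = \frac{2}{-8 + \left(1 + f^{2}\right)} = \frac{2}{-7 + f^{2}}$)
$y = \frac{8 \sqrt{615}}{15}$ ($y = \sqrt{183 + \frac{49 - -72}{3 \left(-2 - 3\right)}} = \sqrt{183 + \frac{49 + 72}{3 \left(-5\right)}} = \sqrt{183 + \frac{1}{3} \left(- \frac{1}{5}\right) 121} = \sqrt{183 - \frac{121}{15}} = \sqrt{\frac{2624}{15}} = \frac{8 \sqrt{615}}{15} \approx 13.226$)
$\left(B{\left(c{\left(4,0 \right)} \right)} + 76\right) y = \left(\frac{2}{-7 + \left(0 + 4\right)^{2}} + 76\right) \frac{8 \sqrt{615}}{15} = \left(\frac{2}{-7 + 4^{2}} + 76\right) \frac{8 \sqrt{615}}{15} = \left(\frac{2}{-7 + 16} + 76\right) \frac{8 \sqrt{615}}{15} = \left(\frac{2}{9} + 76\right) \frac{8 \sqrt{615}}{15} = \frac{686 \frac{8 \sqrt{615}}{15}}{9} = \frac{5488 \sqrt{615}}{135}$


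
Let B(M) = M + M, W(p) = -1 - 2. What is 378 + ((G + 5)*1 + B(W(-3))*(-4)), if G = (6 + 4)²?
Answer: 507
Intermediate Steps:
G = 100 (G = 10² = 100)
W(p) = -3
B(M) = 2*M
378 + ((G + 5)*1 + B(W(-3))*(-4)) = 378 + ((100 + 5)*1 + (2*(-3))*(-4)) = 378 + (105*1 - 6*(-4)) = 378 + (105 + 24) = 378 + 129 = 507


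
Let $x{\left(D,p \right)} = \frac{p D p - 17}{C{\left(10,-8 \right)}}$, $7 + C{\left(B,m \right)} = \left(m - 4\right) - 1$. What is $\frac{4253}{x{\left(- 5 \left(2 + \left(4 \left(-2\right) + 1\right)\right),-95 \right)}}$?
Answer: $- \frac{21265}{56402} \approx -0.37703$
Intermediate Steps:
$C{\left(B,m \right)} = -12 + m$ ($C{\left(B,m \right)} = -7 + \left(\left(m - 4\right) - 1\right) = -7 + \left(\left(-4 + m\right) - 1\right) = -7 + \left(-5 + m\right) = -12 + m$)
$x{\left(D,p \right)} = \frac{17}{20} - \frac{D p^{2}}{20}$ ($x{\left(D,p \right)} = \frac{p D p - 17}{-12 - 8} = \frac{D p p - 17}{-20} = \left(D p^{2} - 17\right) \left(- \frac{1}{20}\right) = \left(-17 + D p^{2}\right) \left(- \frac{1}{20}\right) = \frac{17}{20} - \frac{D p^{2}}{20}$)
$\frac{4253}{x{\left(- 5 \left(2 + \left(4 \left(-2\right) + 1\right)\right),-95 \right)}} = \frac{4253}{\frac{17}{20} - \frac{- 5 \left(2 + \left(4 \left(-2\right) + 1\right)\right) \left(-95\right)^{2}}{20}} = \frac{4253}{\frac{17}{20} - \frac{1}{20} \left(- 5 \left(2 + \left(-8 + 1\right)\right)\right) 9025} = \frac{4253}{\frac{17}{20} - \frac{1}{20} \left(- 5 \left(2 - 7\right)\right) 9025} = \frac{4253}{\frac{17}{20} - \frac{1}{20} \left(\left(-5\right) \left(-5\right)\right) 9025} = \frac{4253}{\frac{17}{20} - \frac{5}{4} \cdot 9025} = \frac{4253}{\frac{17}{20} - \frac{45125}{4}} = \frac{4253}{- \frac{56402}{5}} = 4253 \left(- \frac{5}{56402}\right) = - \frac{21265}{56402}$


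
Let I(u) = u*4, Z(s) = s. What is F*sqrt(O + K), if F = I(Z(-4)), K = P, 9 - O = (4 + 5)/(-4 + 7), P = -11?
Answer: -16*I*sqrt(5) ≈ -35.777*I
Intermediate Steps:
O = 6 (O = 9 - (4 + 5)/(-4 + 7) = 9 - 9/3 = 9 - 1*3 = 9 - 3 = 6)
K = -11
I(u) = 4*u
F = -16 (F = 4*(-4) = -16)
F*sqrt(O + K) = -16*sqrt(6 - 11) = -16*I*sqrt(5)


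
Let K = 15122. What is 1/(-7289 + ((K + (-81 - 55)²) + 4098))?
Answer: 1/30427 ≈ 3.2866e-5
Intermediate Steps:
1/(-7289 + ((K + (-81 - 55)²) + 4098)) = 1/(-7289 + ((15122 + (-81 - 55)²) + 4098)) = 1/(-7289 + ((15122 + (-136)²) + 4098)) = 1/(-7289 + ((15122 + 18496) + 4098)) = 1/(-7289 + (33618 + 4098)) = 1/(-7289 + 37716) = 1/30427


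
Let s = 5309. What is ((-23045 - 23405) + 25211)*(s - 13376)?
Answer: 171335013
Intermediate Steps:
((-23045 - 23405) + 25211)*(s - 13376) = ((-23045 - 23405) + 25211)*(5309 - 13376) = (-46450 + 25211)*(-8067) = -21239*(-8067) = 171335013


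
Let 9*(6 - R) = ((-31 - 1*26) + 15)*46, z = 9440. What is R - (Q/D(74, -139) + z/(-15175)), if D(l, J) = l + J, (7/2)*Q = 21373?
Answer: 52238072/165711 ≈ 315.24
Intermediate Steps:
Q = 42746/7 (Q = (2/7)*21373 = 42746/7 ≈ 6106.6)
D(l, J) = J + l
R = 662/3 (R = 6 - ((-31 - 1*26) + 15)*46/9 = 6 - ((-31 - 26) + 15)*46/9 = 6 - (-57 + 15)*46/9 = 6 - (-14)*46/3 = 6 - ⅑*(-1932) = 6 + 644/3 = 662/3 ≈ 220.67)
R - (Q/D(74, -139) + z/(-15175)) = 662/3 - (42746/(7*(-139 + 74)) + 9440/(-15175)) = 662/3 - ((42746/7)/(-65) + 9440*(-1/15175)) = 662/3 - ((42746/7)*(-1/65) - 1888/3035) = 662/3 - (-42746/455 - 1888/3035) = 662/3 - 1*(-5223726/55237) = 662/3 + 5223726/55237 = 52238072/165711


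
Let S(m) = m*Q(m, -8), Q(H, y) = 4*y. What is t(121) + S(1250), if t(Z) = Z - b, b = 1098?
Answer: -40977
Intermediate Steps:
S(m) = -32*m (S(m) = m*(4*(-8)) = m*(-32) = -32*m)
t(Z) = -1098 + Z (t(Z) = Z - 1*1098 = Z - 1098 = -1098 + Z)
t(121) + S(1250) = (-1098 + 121) - 32*1250 = -977 - 40000 = -40977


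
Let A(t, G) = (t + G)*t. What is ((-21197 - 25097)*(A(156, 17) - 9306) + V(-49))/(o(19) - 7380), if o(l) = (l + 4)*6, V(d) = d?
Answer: 818570557/7242 ≈ 1.1303e+5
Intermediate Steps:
A(t, G) = t*(G + t) (A(t, G) = (G + t)*t = t*(G + t))
o(l) = 24 + 6*l (o(l) = (4 + l)*6 = 24 + 6*l)
((-21197 - 25097)*(A(156, 17) - 9306) + V(-49))/(o(19) - 7380) = ((-21197 - 25097)*(156*(17 + 156) - 9306) - 49)/((24 + 6*19) - 7380) = (-46294*(156*173 - 9306) - 49)/((24 + 114) - 7380) = (-46294*(26988 - 9306) - 49)/(138 - 7380) = (-46294*17682 - 49)/(-7242) = (-818570508 - 49)*(-1/7242) = -818570557*(-1/7242) = 818570557/7242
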